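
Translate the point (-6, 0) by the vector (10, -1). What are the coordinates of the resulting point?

Translation by (10, -1) (homogeneous matrix [[1, 0, 10], [0, 1, -1], [0, 0, 1]]):
x' = -6 + 10 = 4
y' = 0 + -1 = -1
Result: (4, -1)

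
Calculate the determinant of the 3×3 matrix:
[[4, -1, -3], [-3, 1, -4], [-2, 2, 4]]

Expansion along first row:
det = 4·det([[1,-4],[2,4]]) - -1·det([[-3,-4],[-2,4]]) + -3·det([[-3,1],[-2,2]])
    = 4·(1·4 - -4·2) - -1·(-3·4 - -4·-2) + -3·(-3·2 - 1·-2)
    = 4·12 - -1·-20 + -3·-4
    = 48 + -20 + 12 = 40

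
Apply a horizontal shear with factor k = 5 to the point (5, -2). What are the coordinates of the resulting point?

Shear matrix for horizontal shear with factor k = 5:
[[1, 5], [0, 1]]
Result: (5, -2) → (-5, -2)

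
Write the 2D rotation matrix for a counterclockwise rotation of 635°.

Rotation matrix formula: [[cos θ, -sin θ], [sin θ, cos θ]]
For θ = 635°:
cos(635°) = 0.0872
sin(635°) = -0.9962
Result: [[0.0872, 0.9962], [-0.9962, 0.0872]]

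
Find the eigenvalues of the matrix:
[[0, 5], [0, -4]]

Characteristic equation: det(A - λI) = 0
λ² - (trace)λ + (det) = 0
trace = 0 + -4 = -4, det = (0)(-4) - (5)(0) = 0
λ² - (-4)λ + (0) = 0
λ = (-4 ± √((-4)² - 4·(0))) / 2 = (-4 ± √16) / 2
Solving: λ = -4, 0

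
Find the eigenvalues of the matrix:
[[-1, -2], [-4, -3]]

Characteristic equation: det(A - λI) = 0
λ² - (trace)λ + (det) = 0
trace = -1 + -3 = -4, det = (-1)(-3) - (-2)(-4) = -5
λ² - (-4)λ + (-5) = 0
λ = (-4 ± √((-4)² - 4·(-5))) / 2 = (-4 ± √36) / 2
Solving: λ = -5, 1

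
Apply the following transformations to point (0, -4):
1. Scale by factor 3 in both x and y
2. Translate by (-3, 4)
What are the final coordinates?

Step 1: Scale (0, -4) by 3 → (0, -12)
Step 2: Translate by (-3, 4) → (-3, -8)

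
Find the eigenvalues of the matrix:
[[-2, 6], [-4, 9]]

Characteristic equation: det(A - λI) = 0
λ² - (trace)λ + (det) = 0
trace = -2 + 9 = 7, det = (-2)(9) - (6)(-4) = 6
λ² - (7)λ + (6) = 0
λ = (7 ± √((7)² - 4·(6))) / 2 = (7 ± √25) / 2
Solving: λ = 1, 6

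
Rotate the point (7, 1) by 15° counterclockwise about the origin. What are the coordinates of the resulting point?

Rotation matrix for 15°: [[cos 15°, -sin 15°], [sin 15°, cos 15°]] ≈ [[0.965926, -0.258819], [0.258819, 0.965926]]
[[0.965926, -0.258819], [0.258819, 0.965926]] × [7, 1]ᵀ ≈ [6.5027, 2.7777]ᵀ
Result: (6.5027, 2.7777)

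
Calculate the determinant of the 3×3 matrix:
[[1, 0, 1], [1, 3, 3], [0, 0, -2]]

Expansion along first row:
det = 1·det([[3,3],[0,-2]]) - 0·det([[1,3],[0,-2]]) + 1·det([[1,3],[0,0]])
    = 1·(3·-2 - 3·0) - 0·(1·-2 - 3·0) + 1·(1·0 - 3·0)
    = 1·-6 - 0·-2 + 1·0
    = -6 + 0 + 0 = -6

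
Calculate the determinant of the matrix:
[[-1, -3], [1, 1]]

For a 2×2 matrix [[a, b], [c, d]], det = ad - bc
det = (-1)(1) - (-3)(1) = -1 - -3 = 2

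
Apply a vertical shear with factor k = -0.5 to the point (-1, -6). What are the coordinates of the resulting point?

Shear matrix for vertical shear with factor k = -0.5:
[[1, 0], [-0.50, 1]]
Result: (-1, -6) → (-1, -5.5)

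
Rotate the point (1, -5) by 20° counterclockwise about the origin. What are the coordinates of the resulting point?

Rotation matrix for 20°: [[cos 20°, -sin 20°], [sin 20°, cos 20°]] ≈ [[0.939693, -0.342020], [0.342020, 0.939693]]
[[0.939693, -0.342020], [0.342020, 0.939693]] × [1, -5]ᵀ ≈ [2.6498, -4.3564]ᵀ
Result: (2.6498, -4.3564)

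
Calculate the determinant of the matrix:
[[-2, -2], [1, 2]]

For a 2×2 matrix [[a, b], [c, d]], det = ad - bc
det = (-2)(2) - (-2)(1) = -4 - -2 = -2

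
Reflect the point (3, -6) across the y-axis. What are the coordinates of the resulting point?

Reflection across y-axis: (3, -6) → (-3, -6)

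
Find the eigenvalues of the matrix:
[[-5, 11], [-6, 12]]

Characteristic equation: det(A - λI) = 0
λ² - (trace)λ + (det) = 0
trace = -5 + 12 = 7, det = (-5)(12) - (11)(-6) = 6
λ² - (7)λ + (6) = 0
λ = (7 ± √((7)² - 4·(6))) / 2 = (7 ± √25) / 2
Solving: λ = 1, 6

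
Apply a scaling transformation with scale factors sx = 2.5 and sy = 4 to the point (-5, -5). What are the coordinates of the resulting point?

Scaling matrix:
[[2.50, 0], [0, 4]]
Result: (-5 × 2.5, -5 × 4) = (-12.5, -20)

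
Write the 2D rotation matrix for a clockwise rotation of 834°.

Rotation matrix formula: [[cos θ, -sin θ], [sin θ, cos θ]]
A clockwise rotation by 834° is equivalent to a counterclockwise rotation by -834°.
For θ = -834°:
cos(-834°) = -0.4067
sin(-834°) = -0.9135
Result: [[-0.4067, 0.9135], [-0.9135, -0.4067]]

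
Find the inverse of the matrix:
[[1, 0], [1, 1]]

For [[a,b],[c,d]], inverse = (1/det)·[[d,-b],[-c,a]]
det = (1)(1) - (0)(1) = 1 - 0 = 1
Inverse = [[1, 0], [-1, 1]]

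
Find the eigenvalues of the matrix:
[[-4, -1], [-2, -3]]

Characteristic equation: det(A - λI) = 0
λ² - (trace)λ + (det) = 0
trace = -4 + -3 = -7, det = (-4)(-3) - (-1)(-2) = 10
λ² - (-7)λ + (10) = 0
λ = (-7 ± √((-7)² - 4·(10))) / 2 = (-7 ± √9) / 2
Solving: λ = -5, -2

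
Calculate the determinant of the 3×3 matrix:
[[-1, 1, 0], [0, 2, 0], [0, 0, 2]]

Expansion along first row:
det = -1·det([[2,0],[0,2]]) - 1·det([[0,0],[0,2]]) + 0·det([[0,2],[0,0]])
    = -1·(2·2 - 0·0) - 1·(0·2 - 0·0) + 0·(0·0 - 2·0)
    = -1·4 - 1·0 + 0·0
    = -4 + 0 + 0 = -4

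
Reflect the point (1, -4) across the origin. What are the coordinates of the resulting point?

Reflection across origin: (1, -4) → (-1, 4)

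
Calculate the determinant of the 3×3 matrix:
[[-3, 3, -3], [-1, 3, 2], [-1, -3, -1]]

Expansion along first row:
det = -3·det([[3,2],[-3,-1]]) - 3·det([[-1,2],[-1,-1]]) + -3·det([[-1,3],[-1,-3]])
    = -3·(3·-1 - 2·-3) - 3·(-1·-1 - 2·-1) + -3·(-1·-3 - 3·-1)
    = -3·3 - 3·3 + -3·6
    = -9 + -9 + -18 = -36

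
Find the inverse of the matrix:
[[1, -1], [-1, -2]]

For [[a,b],[c,d]], inverse = (1/det)·[[d,-b],[-c,a]]
det = (1)(-2) - (-1)(-1) = -2 - 1 = -3
Inverse = (1/-3)·[[-2, 1], [1, 1]]
= [[2/3, -1/3], [-1/3, -1/3]]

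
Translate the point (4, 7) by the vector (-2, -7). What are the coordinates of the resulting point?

Translation by (-2, -7) (homogeneous matrix [[1, 0, -2], [0, 1, -7], [0, 0, 1]]):
x' = 4 + -2 = 2
y' = 7 + -7 = 0
Result: (2, 0)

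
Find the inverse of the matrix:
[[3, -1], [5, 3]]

For [[a,b],[c,d]], inverse = (1/det)·[[d,-b],[-c,a]]
det = (3)(3) - (-1)(5) = 9 - -5 = 14
Inverse = (1/14)·[[3, 1], [-5, 3]]
= [[3/14, 1/14], [-5/14, 3/14]]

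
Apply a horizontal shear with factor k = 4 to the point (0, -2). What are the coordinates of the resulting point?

Shear matrix for horizontal shear with factor k = 4:
[[1, 4], [0, 1]]
Result: (0, -2) → (-8, -2)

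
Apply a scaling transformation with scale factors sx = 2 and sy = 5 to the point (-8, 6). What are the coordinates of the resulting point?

Scaling matrix:
[[2, 0], [0, 5]]
Result: (-8 × 2, 6 × 5) = (-16, 30)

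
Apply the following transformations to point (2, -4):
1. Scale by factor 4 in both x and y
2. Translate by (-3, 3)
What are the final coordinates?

Step 1: Scale (2, -4) by 4 → (8, -16)
Step 2: Translate by (-3, 3) → (5, -13)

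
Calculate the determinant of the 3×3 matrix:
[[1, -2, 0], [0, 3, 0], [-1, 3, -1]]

Expansion along first row:
det = 1·det([[3,0],[3,-1]]) - -2·det([[0,0],[-1,-1]]) + 0·det([[0,3],[-1,3]])
    = 1·(3·-1 - 0·3) - -2·(0·-1 - 0·-1) + 0·(0·3 - 3·-1)
    = 1·-3 - -2·0 + 0·3
    = -3 + 0 + 0 = -3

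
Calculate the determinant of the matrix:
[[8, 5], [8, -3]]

For a 2×2 matrix [[a, b], [c, d]], det = ad - bc
det = (8)(-3) - (5)(8) = -24 - 40 = -64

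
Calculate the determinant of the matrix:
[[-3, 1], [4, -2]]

For a 2×2 matrix [[a, b], [c, d]], det = ad - bc
det = (-3)(-2) - (1)(4) = 6 - 4 = 2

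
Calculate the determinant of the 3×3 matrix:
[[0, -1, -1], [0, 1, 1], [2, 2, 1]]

Expansion along first row:
det = 0·det([[1,1],[2,1]]) - -1·det([[0,1],[2,1]]) + -1·det([[0,1],[2,2]])
    = 0·(1·1 - 1·2) - -1·(0·1 - 1·2) + -1·(0·2 - 1·2)
    = 0·-1 - -1·-2 + -1·-2
    = 0 + -2 + 2 = 0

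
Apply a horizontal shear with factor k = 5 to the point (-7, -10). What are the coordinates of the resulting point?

Shear matrix for horizontal shear with factor k = 5:
[[1, 5], [0, 1]]
Result: (-7, -10) → (-57, -10)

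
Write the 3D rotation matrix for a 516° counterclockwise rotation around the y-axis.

Rotation matrix for counterclockwise 516° around y-axis:
cos(516°) = -0.9135, sin(516°) = 0.4067
Result: [[-0.9135, 0, 0.4067], [0, 1, 0], [-0.4067, 0, -0.9135]]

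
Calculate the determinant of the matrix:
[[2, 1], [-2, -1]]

For a 2×2 matrix [[a, b], [c, d]], det = ad - bc
det = (2)(-1) - (1)(-2) = -2 - -2 = 0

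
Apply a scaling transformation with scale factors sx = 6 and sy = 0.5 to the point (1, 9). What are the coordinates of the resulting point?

Scaling matrix:
[[6, 0], [0, 0.50]]
Result: (1 × 6, 9 × 0.5) = (6, 4.5)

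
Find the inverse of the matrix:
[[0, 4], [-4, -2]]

For [[a,b],[c,d]], inverse = (1/det)·[[d,-b],[-c,a]]
det = (0)(-2) - (4)(-4) = 0 - -16 = 16
Inverse = (1/16)·[[-2, -4], [4, 0]]
= [[-1/8, -1/4], [1/4, 0]]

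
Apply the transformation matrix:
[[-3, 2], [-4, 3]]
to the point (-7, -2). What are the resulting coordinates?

Matrix multiplication:
[[-3, 2], [-4, 3]] × [-7, -2]ᵀ
= [(-3)(-7) + (2)(-2), (-4)(-7) + (3)(-2)]ᵀ
= [17, 22]ᵀ
Result: (17, 22)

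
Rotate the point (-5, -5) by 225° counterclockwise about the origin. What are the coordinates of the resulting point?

Rotation matrix for 225°: [[cos 225°, -sin 225°], [sin 225°, cos 225°]] ≈ [[-0.707107, 0.707107], [-0.707107, -0.707107]]
[[-0.707107, 0.707107], [-0.707107, -0.707107]] × [-5, -5]ᵀ ≈ [0, 7.0711]ᵀ
Result: (0, 7.0711)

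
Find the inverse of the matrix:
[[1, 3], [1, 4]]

For [[a,b],[c,d]], inverse = (1/det)·[[d,-b],[-c,a]]
det = (1)(4) - (3)(1) = 4 - 3 = 1
Inverse = [[4, -3], [-1, 1]]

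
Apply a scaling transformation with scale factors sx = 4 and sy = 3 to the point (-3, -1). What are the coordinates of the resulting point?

Scaling matrix:
[[4, 0], [0, 3]]
Result: (-3 × 4, -1 × 3) = (-12, -3)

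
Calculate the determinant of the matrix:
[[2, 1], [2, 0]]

For a 2×2 matrix [[a, b], [c, d]], det = ad - bc
det = (2)(0) - (1)(2) = 0 - 2 = -2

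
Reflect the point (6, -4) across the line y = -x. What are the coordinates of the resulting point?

Reflection across line y = -x: (6, -4) → (4, -6)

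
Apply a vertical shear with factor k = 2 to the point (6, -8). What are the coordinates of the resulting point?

Shear matrix for vertical shear with factor k = 2:
[[1, 0], [2, 1]]
Result: (6, -8) → (6, 4)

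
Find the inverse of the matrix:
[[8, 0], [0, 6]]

For [[a,b],[c,d]], inverse = (1/det)·[[d,-b],[-c,a]]
det = (8)(6) - (0)(0) = 48 - 0 = 48
Inverse = (1/48)·[[6, 0], [0, 8]]
= [[1/8, 0], [0, 1/6]]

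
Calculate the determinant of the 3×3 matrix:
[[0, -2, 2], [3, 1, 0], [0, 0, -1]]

Expansion along first row:
det = 0·det([[1,0],[0,-1]]) - -2·det([[3,0],[0,-1]]) + 2·det([[3,1],[0,0]])
    = 0·(1·-1 - 0·0) - -2·(3·-1 - 0·0) + 2·(3·0 - 1·0)
    = 0·-1 - -2·-3 + 2·0
    = 0 + -6 + 0 = -6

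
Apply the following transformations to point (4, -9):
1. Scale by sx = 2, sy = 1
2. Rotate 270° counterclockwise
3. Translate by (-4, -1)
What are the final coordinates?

Step 1: Scale → (8, -9)
Step 2: Rotate 270° → (-9, -8)
Step 3: Translate → (-13, -9)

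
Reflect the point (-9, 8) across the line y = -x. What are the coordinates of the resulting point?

Reflection across line y = -x: (-9, 8) → (-8, 9)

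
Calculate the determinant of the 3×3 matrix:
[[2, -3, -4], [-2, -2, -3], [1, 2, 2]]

Expansion along first row:
det = 2·det([[-2,-3],[2,2]]) - -3·det([[-2,-3],[1,2]]) + -4·det([[-2,-2],[1,2]])
    = 2·(-2·2 - -3·2) - -3·(-2·2 - -3·1) + -4·(-2·2 - -2·1)
    = 2·2 - -3·-1 + -4·-2
    = 4 + -3 + 8 = 9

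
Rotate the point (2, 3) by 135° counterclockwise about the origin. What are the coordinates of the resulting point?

Rotation matrix for 135°: [[cos 135°, -sin 135°], [sin 135°, cos 135°]] ≈ [[-0.707107, -0.707107], [0.707107, -0.707107]]
[[-0.707107, -0.707107], [0.707107, -0.707107]] × [2, 3]ᵀ ≈ [-3.5355, -0.7071]ᵀ
Result: (-3.5355, -0.7071)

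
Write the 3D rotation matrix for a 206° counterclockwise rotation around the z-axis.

Rotation matrix for counterclockwise 206° around z-axis:
cos(206°) = -0.8988, sin(206°) = -0.4384
Result: [[-0.8988, 0.4384, 0], [-0.4384, -0.8988, 0], [0, 0, 1]]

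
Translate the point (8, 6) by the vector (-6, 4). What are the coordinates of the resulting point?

Translation by (-6, 4) (homogeneous matrix [[1, 0, -6], [0, 1, 4], [0, 0, 1]]):
x' = 8 + -6 = 2
y' = 6 + 4 = 10
Result: (2, 10)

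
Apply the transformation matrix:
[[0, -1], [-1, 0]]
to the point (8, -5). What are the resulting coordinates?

Matrix multiplication:
[[0, -1], [-1, 0]] × [8, -5]ᵀ
= [(0)(8) + (-1)(-5), (-1)(8) + (0)(-5)]ᵀ
= [5, -8]ᵀ
Result: (5, -8)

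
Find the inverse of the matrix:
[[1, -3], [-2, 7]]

For [[a,b],[c,d]], inverse = (1/det)·[[d,-b],[-c,a]]
det = (1)(7) - (-3)(-2) = 7 - 6 = 1
Inverse = [[7, 3], [2, 1]]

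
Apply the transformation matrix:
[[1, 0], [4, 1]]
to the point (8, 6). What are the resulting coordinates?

Matrix multiplication:
[[1, 0], [4, 1]] × [8, 6]ᵀ
= [(1)(8) + (0)(6), (4)(8) + (1)(6)]ᵀ
= [8, 38]ᵀ
Result: (8, 38)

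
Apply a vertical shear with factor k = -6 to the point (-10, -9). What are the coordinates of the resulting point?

Shear matrix for vertical shear with factor k = -6:
[[1, 0], [-6, 1]]
Result: (-10, -9) → (-10, 51)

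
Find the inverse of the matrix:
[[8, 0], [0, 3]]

For [[a,b],[c,d]], inverse = (1/det)·[[d,-b],[-c,a]]
det = (8)(3) - (0)(0) = 24 - 0 = 24
Inverse = (1/24)·[[3, 0], [0, 8]]
= [[1/8, 0], [0, 1/3]]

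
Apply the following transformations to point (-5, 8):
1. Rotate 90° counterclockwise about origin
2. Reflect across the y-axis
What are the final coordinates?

Step 1: Rotate 90° → (-8, -5)
Step 2: Reflect across y-axis → (8, -5)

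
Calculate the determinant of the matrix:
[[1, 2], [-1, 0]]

For a 2×2 matrix [[a, b], [c, d]], det = ad - bc
det = (1)(0) - (2)(-1) = 0 - -2 = 2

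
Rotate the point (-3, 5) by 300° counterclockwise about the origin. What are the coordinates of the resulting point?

Rotation matrix for 300°: [[cos 300°, -sin 300°], [sin 300°, cos 300°]] ≈ [[0.500000, 0.866025], [-0.866025, 0.500000]]
[[0.500000, 0.866025], [-0.866025, 0.500000]] × [-3, 5]ᵀ ≈ [2.8301, 5.0981]ᵀ
Result: (2.8301, 5.0981)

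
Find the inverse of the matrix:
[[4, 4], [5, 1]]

For [[a,b],[c,d]], inverse = (1/det)·[[d,-b],[-c,a]]
det = (4)(1) - (4)(5) = 4 - 20 = -16
Inverse = (1/-16)·[[1, -4], [-5, 4]]
= [[-1/16, 1/4], [5/16, -1/4]]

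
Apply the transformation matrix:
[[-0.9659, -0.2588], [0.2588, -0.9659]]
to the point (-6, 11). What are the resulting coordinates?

Matrix multiplication:
[[-0.9659, -0.2588], [0.2588, -0.9659]] × [-6, 11]ᵀ
= [(-0.9659)(-6) + (-0.2588)(11), (0.2588)(-6) + (-0.9659)(11)]ᵀ
= [2.9486, -12.1777]ᵀ
Result: (2.9486, -12.1777)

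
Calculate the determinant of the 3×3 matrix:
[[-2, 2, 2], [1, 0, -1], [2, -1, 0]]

Expansion along first row:
det = -2·det([[0,-1],[-1,0]]) - 2·det([[1,-1],[2,0]]) + 2·det([[1,0],[2,-1]])
    = -2·(0·0 - -1·-1) - 2·(1·0 - -1·2) + 2·(1·-1 - 0·2)
    = -2·-1 - 2·2 + 2·-1
    = 2 + -4 + -2 = -4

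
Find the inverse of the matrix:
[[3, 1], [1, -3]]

For [[a,b],[c,d]], inverse = (1/det)·[[d,-b],[-c,a]]
det = (3)(-3) - (1)(1) = -9 - 1 = -10
Inverse = (1/-10)·[[-3, -1], [-1, 3]]
= [[3/10, 1/10], [1/10, -3/10]]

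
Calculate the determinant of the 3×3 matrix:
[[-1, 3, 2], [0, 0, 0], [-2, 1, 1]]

Expansion along first row:
det = -1·det([[0,0],[1,1]]) - 3·det([[0,0],[-2,1]]) + 2·det([[0,0],[-2,1]])
    = -1·(0·1 - 0·1) - 3·(0·1 - 0·-2) + 2·(0·1 - 0·-2)
    = -1·0 - 3·0 + 2·0
    = 0 + 0 + 0 = 0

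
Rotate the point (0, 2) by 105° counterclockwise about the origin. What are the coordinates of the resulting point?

Rotation matrix for 105°: [[cos 105°, -sin 105°], [sin 105°, cos 105°]] ≈ [[-0.258819, -0.965926], [0.965926, -0.258819]]
[[-0.258819, -0.965926], [0.965926, -0.258819]] × [0, 2]ᵀ ≈ [-1.9319, -0.5176]ᵀ
Result: (-1.9319, -0.5176)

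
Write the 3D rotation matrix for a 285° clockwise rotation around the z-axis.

Rotation matrix for clockwise 285° around z-axis:
A clockwise rotation by 285° is a counterclockwise rotation by -285°.
cos(-285°) = 0.2588, sin(-285°) = 0.9659
Result: [[0.2588, -0.9659, 0], [0.9659, 0.2588, 0], [0, 0, 1]]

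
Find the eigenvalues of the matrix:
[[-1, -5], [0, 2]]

Characteristic equation: det(A - λI) = 0
λ² - (trace)λ + (det) = 0
trace = -1 + 2 = 1, det = (-1)(2) - (-5)(0) = -2
λ² - (1)λ + (-2) = 0
λ = (1 ± √((1)² - 4·(-2))) / 2 = (1 ± √9) / 2
Solving: λ = -1, 2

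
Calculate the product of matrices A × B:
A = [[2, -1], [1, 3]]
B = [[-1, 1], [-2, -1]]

Matrix multiplication:
C[0][0] = 2×-1 + -1×-2 = 0
C[0][1] = 2×1 + -1×-1 = 3
C[1][0] = 1×-1 + 3×-2 = -7
C[1][1] = 1×1 + 3×-1 = -2
Result: [[0, 3], [-7, -2]]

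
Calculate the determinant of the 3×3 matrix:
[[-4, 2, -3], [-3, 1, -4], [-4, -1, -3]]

Expansion along first row:
det = -4·det([[1,-4],[-1,-3]]) - 2·det([[-3,-4],[-4,-3]]) + -3·det([[-3,1],[-4,-1]])
    = -4·(1·-3 - -4·-1) - 2·(-3·-3 - -4·-4) + -3·(-3·-1 - 1·-4)
    = -4·-7 - 2·-7 + -3·7
    = 28 + 14 + -21 = 21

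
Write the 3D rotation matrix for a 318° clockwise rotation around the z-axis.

Rotation matrix for clockwise 318° around z-axis:
A clockwise rotation by 318° is a counterclockwise rotation by -318°.
cos(-318°) = 0.7431, sin(-318°) = 0.6691
Result: [[0.7431, -0.6691, 0], [0.6691, 0.7431, 0], [0, 0, 1]]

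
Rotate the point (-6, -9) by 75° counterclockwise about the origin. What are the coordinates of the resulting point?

Rotation matrix for 75°: [[cos 75°, -sin 75°], [sin 75°, cos 75°]] ≈ [[0.258819, -0.965926], [0.965926, 0.258819]]
[[0.258819, -0.965926], [0.965926, 0.258819]] × [-6, -9]ᵀ ≈ [7.1404, -8.1249]ᵀ
Result: (7.1404, -8.1249)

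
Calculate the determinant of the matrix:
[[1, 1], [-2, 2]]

For a 2×2 matrix [[a, b], [c, d]], det = ad - bc
det = (1)(2) - (1)(-2) = 2 - -2 = 4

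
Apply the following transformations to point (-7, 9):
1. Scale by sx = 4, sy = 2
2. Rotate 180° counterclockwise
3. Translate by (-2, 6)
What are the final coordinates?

Step 1: Scale → (-28, 18)
Step 2: Rotate 180° → (28, -18)
Step 3: Translate → (26, -12)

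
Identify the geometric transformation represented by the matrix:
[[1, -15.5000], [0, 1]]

This matrix represents: horizontal shear with factor -15.5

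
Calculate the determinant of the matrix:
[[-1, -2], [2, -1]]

For a 2×2 matrix [[a, b], [c, d]], det = ad - bc
det = (-1)(-1) - (-2)(2) = 1 - -4 = 5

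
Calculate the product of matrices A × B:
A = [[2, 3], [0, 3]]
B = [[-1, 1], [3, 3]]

Matrix multiplication:
C[0][0] = 2×-1 + 3×3 = 7
C[0][1] = 2×1 + 3×3 = 11
C[1][0] = 0×-1 + 3×3 = 9
C[1][1] = 0×1 + 3×3 = 9
Result: [[7, 11], [9, 9]]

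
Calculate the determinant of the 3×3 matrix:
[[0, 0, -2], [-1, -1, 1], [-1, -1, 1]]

Expansion along first row:
det = 0·det([[-1,1],[-1,1]]) - 0·det([[-1,1],[-1,1]]) + -2·det([[-1,-1],[-1,-1]])
    = 0·(-1·1 - 1·-1) - 0·(-1·1 - 1·-1) + -2·(-1·-1 - -1·-1)
    = 0·0 - 0·0 + -2·0
    = 0 + 0 + 0 = 0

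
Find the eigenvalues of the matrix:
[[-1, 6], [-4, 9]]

Characteristic equation: det(A - λI) = 0
λ² - (trace)λ + (det) = 0
trace = -1 + 9 = 8, det = (-1)(9) - (6)(-4) = 15
λ² - (8)λ + (15) = 0
λ = (8 ± √((8)² - 4·(15))) / 2 = (8 ± √4) / 2
Solving: λ = 3, 5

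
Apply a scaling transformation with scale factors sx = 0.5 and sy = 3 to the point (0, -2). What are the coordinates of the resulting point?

Scaling matrix:
[[0.50, 0], [0, 3]]
Result: (0 × 0.5, -2 × 3) = (0, -6)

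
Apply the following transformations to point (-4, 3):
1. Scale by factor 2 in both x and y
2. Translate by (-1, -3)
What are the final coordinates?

Step 1: Scale (-4, 3) by 2 → (-8, 6)
Step 2: Translate by (-1, -3) → (-9, 3)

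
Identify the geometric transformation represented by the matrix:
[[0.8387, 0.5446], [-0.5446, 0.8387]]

This matrix represents: rotation by 327° counterclockwise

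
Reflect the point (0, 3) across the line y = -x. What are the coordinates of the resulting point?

Reflection across line y = -x: (0, 3) → (-3, 0)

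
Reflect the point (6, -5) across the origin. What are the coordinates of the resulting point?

Reflection across origin: (6, -5) → (-6, 5)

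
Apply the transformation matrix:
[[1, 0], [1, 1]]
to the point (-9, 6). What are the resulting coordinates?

Matrix multiplication:
[[1, 0], [1, 1]] × [-9, 6]ᵀ
= [(1)(-9) + (0)(6), (1)(-9) + (1)(6)]ᵀ
= [-9, -3]ᵀ
Result: (-9, -3)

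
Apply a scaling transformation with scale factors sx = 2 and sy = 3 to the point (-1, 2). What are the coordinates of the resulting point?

Scaling matrix:
[[2, 0], [0, 3]]
Result: (-1 × 2, 2 × 3) = (-2, 6)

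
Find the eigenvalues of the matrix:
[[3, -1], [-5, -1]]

Characteristic equation: det(A - λI) = 0
λ² - (trace)λ + (det) = 0
trace = 3 + -1 = 2, det = (3)(-1) - (-1)(-5) = -8
λ² - (2)λ + (-8) = 0
λ = (2 ± √((2)² - 4·(-8))) / 2 = (2 ± √36) / 2
Solving: λ = -2, 4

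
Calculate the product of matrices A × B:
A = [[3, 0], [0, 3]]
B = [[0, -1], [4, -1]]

Matrix multiplication:
C[0][0] = 3×0 + 0×4 = 0
C[0][1] = 3×-1 + 0×-1 = -3
C[1][0] = 0×0 + 3×4 = 12
C[1][1] = 0×-1 + 3×-1 = -3
Result: [[0, -3], [12, -3]]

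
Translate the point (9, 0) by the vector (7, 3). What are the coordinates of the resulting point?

Translation by (7, 3) (homogeneous matrix [[1, 0, 7], [0, 1, 3], [0, 0, 1]]):
x' = 9 + 7 = 16
y' = 0 + 3 = 3
Result: (16, 3)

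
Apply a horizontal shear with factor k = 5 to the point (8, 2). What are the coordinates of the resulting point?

Shear matrix for horizontal shear with factor k = 5:
[[1, 5], [0, 1]]
Result: (8, 2) → (18, 2)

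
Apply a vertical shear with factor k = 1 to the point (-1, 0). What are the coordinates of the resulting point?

Shear matrix for vertical shear with factor k = 1:
[[1, 0], [1, 1]]
Result: (-1, 0) → (-1, -1)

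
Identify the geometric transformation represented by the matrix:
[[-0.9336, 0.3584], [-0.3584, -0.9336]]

This matrix represents: rotation by 201° counterclockwise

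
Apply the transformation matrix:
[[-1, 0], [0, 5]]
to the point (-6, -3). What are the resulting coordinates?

Matrix multiplication:
[[-1, 0], [0, 5]] × [-6, -3]ᵀ
= [(-1)(-6) + (0)(-3), (0)(-6) + (5)(-3)]ᵀ
= [6, -15]ᵀ
Result: (6, -15)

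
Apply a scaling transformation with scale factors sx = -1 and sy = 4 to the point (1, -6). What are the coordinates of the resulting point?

Scaling matrix:
[[-1, 0], [0, 4]]
Result: (1 × -1, -6 × 4) = (-1, -24)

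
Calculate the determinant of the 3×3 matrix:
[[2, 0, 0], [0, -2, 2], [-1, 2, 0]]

Expansion along first row:
det = 2·det([[-2,2],[2,0]]) - 0·det([[0,2],[-1,0]]) + 0·det([[0,-2],[-1,2]])
    = 2·(-2·0 - 2·2) - 0·(0·0 - 2·-1) + 0·(0·2 - -2·-1)
    = 2·-4 - 0·2 + 0·-2
    = -8 + 0 + 0 = -8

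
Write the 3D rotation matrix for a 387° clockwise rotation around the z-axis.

Rotation matrix for clockwise 387° around z-axis:
A clockwise rotation by 387° is a counterclockwise rotation by -387°.
cos(-387°) = 0.8910, sin(-387°) = -0.4540
Result: [[0.8910, 0.4540, 0], [-0.4540, 0.8910, 0], [0, 0, 1]]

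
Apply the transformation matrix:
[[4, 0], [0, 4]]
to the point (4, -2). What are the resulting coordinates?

Matrix multiplication:
[[4, 0], [0, 4]] × [4, -2]ᵀ
= [(4)(4) + (0)(-2), (0)(4) + (4)(-2)]ᵀ
= [16, -8]ᵀ
Result: (16, -8)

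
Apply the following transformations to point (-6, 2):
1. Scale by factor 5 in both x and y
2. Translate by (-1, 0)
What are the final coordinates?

Step 1: Scale (-6, 2) by 5 → (-30, 10)
Step 2: Translate by (-1, 0) → (-31, 10)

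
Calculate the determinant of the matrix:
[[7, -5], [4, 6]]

For a 2×2 matrix [[a, b], [c, d]], det = ad - bc
det = (7)(6) - (-5)(4) = 42 - -20 = 62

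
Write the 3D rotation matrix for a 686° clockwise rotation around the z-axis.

Rotation matrix for clockwise 686° around z-axis:
A clockwise rotation by 686° is a counterclockwise rotation by -686°.
cos(-686°) = 0.8290, sin(-686°) = 0.5592
Result: [[0.8290, -0.5592, 0], [0.5592, 0.8290, 0], [0, 0, 1]]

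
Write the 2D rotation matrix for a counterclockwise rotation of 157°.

Rotation matrix formula: [[cos θ, -sin θ], [sin θ, cos θ]]
For θ = 157°:
cos(157°) = -0.9205
sin(157°) = 0.3907
Result: [[-0.9205, -0.3907], [0.3907, -0.9205]]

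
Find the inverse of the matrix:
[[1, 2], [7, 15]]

For [[a,b],[c,d]], inverse = (1/det)·[[d,-b],[-c,a]]
det = (1)(15) - (2)(7) = 15 - 14 = 1
Inverse = [[15, -2], [-7, 1]]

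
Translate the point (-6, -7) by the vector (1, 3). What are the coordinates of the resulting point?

Translation by (1, 3) (homogeneous matrix [[1, 0, 1], [0, 1, 3], [0, 0, 1]]):
x' = -6 + 1 = -5
y' = -7 + 3 = -4
Result: (-5, -4)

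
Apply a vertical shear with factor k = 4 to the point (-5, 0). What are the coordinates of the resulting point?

Shear matrix for vertical shear with factor k = 4:
[[1, 0], [4, 1]]
Result: (-5, 0) → (-5, -20)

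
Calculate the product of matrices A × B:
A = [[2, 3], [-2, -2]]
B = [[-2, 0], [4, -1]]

Matrix multiplication:
C[0][0] = 2×-2 + 3×4 = 8
C[0][1] = 2×0 + 3×-1 = -3
C[1][0] = -2×-2 + -2×4 = -4
C[1][1] = -2×0 + -2×-1 = 2
Result: [[8, -3], [-4, 2]]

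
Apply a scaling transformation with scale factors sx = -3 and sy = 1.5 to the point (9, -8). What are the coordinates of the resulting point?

Scaling matrix:
[[-3, 0], [0, 1.50]]
Result: (9 × -3, -8 × 1.5) = (-27, -12)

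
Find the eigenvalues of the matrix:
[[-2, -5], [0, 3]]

Characteristic equation: det(A - λI) = 0
λ² - (trace)λ + (det) = 0
trace = -2 + 3 = 1, det = (-2)(3) - (-5)(0) = -6
λ² - (1)λ + (-6) = 0
λ = (1 ± √((1)² - 4·(-6))) / 2 = (1 ± √25) / 2
Solving: λ = -2, 3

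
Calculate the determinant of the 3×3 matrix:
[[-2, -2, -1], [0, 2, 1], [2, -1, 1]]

Expansion along first row:
det = -2·det([[2,1],[-1,1]]) - -2·det([[0,1],[2,1]]) + -1·det([[0,2],[2,-1]])
    = -2·(2·1 - 1·-1) - -2·(0·1 - 1·2) + -1·(0·-1 - 2·2)
    = -2·3 - -2·-2 + -1·-4
    = -6 + -4 + 4 = -6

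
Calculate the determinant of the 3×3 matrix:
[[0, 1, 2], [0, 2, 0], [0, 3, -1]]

Expansion along first row:
det = 0·det([[2,0],[3,-1]]) - 1·det([[0,0],[0,-1]]) + 2·det([[0,2],[0,3]])
    = 0·(2·-1 - 0·3) - 1·(0·-1 - 0·0) + 2·(0·3 - 2·0)
    = 0·-2 - 1·0 + 2·0
    = 0 + 0 + 0 = 0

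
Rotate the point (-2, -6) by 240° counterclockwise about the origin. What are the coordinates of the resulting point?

Rotation matrix for 240°: [[cos 240°, -sin 240°], [sin 240°, cos 240°]] ≈ [[-0.500000, 0.866025], [-0.866025, -0.500000]]
[[-0.500000, 0.866025], [-0.866025, -0.500000]] × [-2, -6]ᵀ ≈ [-4.1962, 4.7321]ᵀ
Result: (-4.1962, 4.7321)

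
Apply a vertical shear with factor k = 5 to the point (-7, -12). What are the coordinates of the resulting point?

Shear matrix for vertical shear with factor k = 5:
[[1, 0], [5, 1]]
Result: (-7, -12) → (-7, -47)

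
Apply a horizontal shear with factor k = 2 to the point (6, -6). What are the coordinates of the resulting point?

Shear matrix for horizontal shear with factor k = 2:
[[1, 2], [0, 1]]
Result: (6, -6) → (-6, -6)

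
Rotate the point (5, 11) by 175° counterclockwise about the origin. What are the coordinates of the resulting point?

Rotation matrix for 175°: [[cos 175°, -sin 175°], [sin 175°, cos 175°]] ≈ [[-0.996195, -0.087156], [0.087156, -0.996195]]
[[-0.996195, -0.087156], [0.087156, -0.996195]] × [5, 11]ᵀ ≈ [-5.9397, -10.5224]ᵀ
Result: (-5.9397, -10.5224)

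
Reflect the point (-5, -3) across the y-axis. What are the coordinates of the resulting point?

Reflection across y-axis: (-5, -3) → (5, -3)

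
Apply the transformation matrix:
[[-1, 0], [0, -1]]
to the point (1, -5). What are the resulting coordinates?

Matrix multiplication:
[[-1, 0], [0, -1]] × [1, -5]ᵀ
= [(-1)(1) + (0)(-5), (0)(1) + (-1)(-5)]ᵀ
= [-1, 5]ᵀ
Result: (-1, 5)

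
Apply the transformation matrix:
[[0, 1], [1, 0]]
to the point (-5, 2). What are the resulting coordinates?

Matrix multiplication:
[[0, 1], [1, 0]] × [-5, 2]ᵀ
= [(0)(-5) + (1)(2), (1)(-5) + (0)(2)]ᵀ
= [2, -5]ᵀ
Result: (2, -5)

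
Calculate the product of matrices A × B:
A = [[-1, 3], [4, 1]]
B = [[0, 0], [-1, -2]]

Matrix multiplication:
C[0][0] = -1×0 + 3×-1 = -3
C[0][1] = -1×0 + 3×-2 = -6
C[1][0] = 4×0 + 1×-1 = -1
C[1][1] = 4×0 + 1×-2 = -2
Result: [[-3, -6], [-1, -2]]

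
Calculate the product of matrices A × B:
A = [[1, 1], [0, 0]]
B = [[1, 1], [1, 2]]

Matrix multiplication:
C[0][0] = 1×1 + 1×1 = 2
C[0][1] = 1×1 + 1×2 = 3
C[1][0] = 0×1 + 0×1 = 0
C[1][1] = 0×1 + 0×2 = 0
Result: [[2, 3], [0, 0]]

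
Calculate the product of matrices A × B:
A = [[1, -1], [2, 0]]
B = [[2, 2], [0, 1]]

Matrix multiplication:
C[0][0] = 1×2 + -1×0 = 2
C[0][1] = 1×2 + -1×1 = 1
C[1][0] = 2×2 + 0×0 = 4
C[1][1] = 2×2 + 0×1 = 4
Result: [[2, 1], [4, 4]]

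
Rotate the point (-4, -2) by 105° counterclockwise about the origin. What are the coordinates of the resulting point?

Rotation matrix for 105°: [[cos 105°, -sin 105°], [sin 105°, cos 105°]] ≈ [[-0.258819, -0.965926], [0.965926, -0.258819]]
[[-0.258819, -0.965926], [0.965926, -0.258819]] × [-4, -2]ᵀ ≈ [2.9671, -3.3461]ᵀ
Result: (2.9671, -3.3461)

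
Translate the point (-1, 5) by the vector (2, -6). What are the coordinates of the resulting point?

Translation by (2, -6) (homogeneous matrix [[1, 0, 2], [0, 1, -6], [0, 0, 1]]):
x' = -1 + 2 = 1
y' = 5 + -6 = -1
Result: (1, -1)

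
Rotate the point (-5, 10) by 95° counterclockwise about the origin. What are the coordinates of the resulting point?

Rotation matrix for 95°: [[cos 95°, -sin 95°], [sin 95°, cos 95°]] ≈ [[-0.087156, -0.996195], [0.996195, -0.087156]]
[[-0.087156, -0.996195], [0.996195, -0.087156]] × [-5, 10]ᵀ ≈ [-9.5262, -5.8525]ᵀ
Result: (-9.5262, -5.8525)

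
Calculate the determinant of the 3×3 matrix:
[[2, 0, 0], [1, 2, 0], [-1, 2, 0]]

Expansion along first row:
det = 2·det([[2,0],[2,0]]) - 0·det([[1,0],[-1,0]]) + 0·det([[1,2],[-1,2]])
    = 2·(2·0 - 0·2) - 0·(1·0 - 0·-1) + 0·(1·2 - 2·-1)
    = 2·0 - 0·0 + 0·4
    = 0 + 0 + 0 = 0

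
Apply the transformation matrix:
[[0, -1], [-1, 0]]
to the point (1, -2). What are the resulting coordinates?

Matrix multiplication:
[[0, -1], [-1, 0]] × [1, -2]ᵀ
= [(0)(1) + (-1)(-2), (-1)(1) + (0)(-2)]ᵀ
= [2, -1]ᵀ
Result: (2, -1)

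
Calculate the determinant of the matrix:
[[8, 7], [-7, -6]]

For a 2×2 matrix [[a, b], [c, d]], det = ad - bc
det = (8)(-6) - (7)(-7) = -48 - -49 = 1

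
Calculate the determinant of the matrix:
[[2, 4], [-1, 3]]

For a 2×2 matrix [[a, b], [c, d]], det = ad - bc
det = (2)(3) - (4)(-1) = 6 - -4 = 10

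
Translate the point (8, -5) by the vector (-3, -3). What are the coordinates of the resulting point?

Translation by (-3, -3) (homogeneous matrix [[1, 0, -3], [0, 1, -3], [0, 0, 1]]):
x' = 8 + -3 = 5
y' = -5 + -3 = -8
Result: (5, -8)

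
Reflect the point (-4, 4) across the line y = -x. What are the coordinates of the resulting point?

Reflection across line y = -x: (-4, 4) → (-4, 4)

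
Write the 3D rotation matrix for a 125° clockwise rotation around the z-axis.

Rotation matrix for clockwise 125° around z-axis:
A clockwise rotation by 125° is a counterclockwise rotation by -125°.
cos(-125°) = -0.5736, sin(-125°) = -0.8192
Result: [[-0.5736, 0.8192, 0], [-0.8192, -0.5736, 0], [0, 0, 1]]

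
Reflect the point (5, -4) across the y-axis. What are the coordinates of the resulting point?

Reflection across y-axis: (5, -4) → (-5, -4)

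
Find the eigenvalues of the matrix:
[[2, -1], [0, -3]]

Characteristic equation: det(A - λI) = 0
λ² - (trace)λ + (det) = 0
trace = 2 + -3 = -1, det = (2)(-3) - (-1)(0) = -6
λ² - (-1)λ + (-6) = 0
λ = (-1 ± √((-1)² - 4·(-6))) / 2 = (-1 ± √25) / 2
Solving: λ = -3, 2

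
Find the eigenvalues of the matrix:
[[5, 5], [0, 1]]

Characteristic equation: det(A - λI) = 0
λ² - (trace)λ + (det) = 0
trace = 5 + 1 = 6, det = (5)(1) - (5)(0) = 5
λ² - (6)λ + (5) = 0
λ = (6 ± √((6)² - 4·(5))) / 2 = (6 ± √16) / 2
Solving: λ = 1, 5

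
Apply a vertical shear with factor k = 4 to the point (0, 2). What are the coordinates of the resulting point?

Shear matrix for vertical shear with factor k = 4:
[[1, 0], [4, 1]]
Result: (0, 2) → (0, 2)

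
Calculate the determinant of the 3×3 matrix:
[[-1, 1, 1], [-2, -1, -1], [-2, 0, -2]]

Expansion along first row:
det = -1·det([[-1,-1],[0,-2]]) - 1·det([[-2,-1],[-2,-2]]) + 1·det([[-2,-1],[-2,0]])
    = -1·(-1·-2 - -1·0) - 1·(-2·-2 - -1·-2) + 1·(-2·0 - -1·-2)
    = -1·2 - 1·2 + 1·-2
    = -2 + -2 + -2 = -6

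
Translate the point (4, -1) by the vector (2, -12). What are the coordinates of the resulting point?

Translation by (2, -12) (homogeneous matrix [[1, 0, 2], [0, 1, -12], [0, 0, 1]]):
x' = 4 + 2 = 6
y' = -1 + -12 = -13
Result: (6, -13)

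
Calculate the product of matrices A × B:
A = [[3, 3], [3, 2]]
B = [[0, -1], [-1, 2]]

Matrix multiplication:
C[0][0] = 3×0 + 3×-1 = -3
C[0][1] = 3×-1 + 3×2 = 3
C[1][0] = 3×0 + 2×-1 = -2
C[1][1] = 3×-1 + 2×2 = 1
Result: [[-3, 3], [-2, 1]]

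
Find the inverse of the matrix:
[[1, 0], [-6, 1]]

For [[a,b],[c,d]], inverse = (1/det)·[[d,-b],[-c,a]]
det = (1)(1) - (0)(-6) = 1 - 0 = 1
Inverse = [[1, 0], [6, 1]]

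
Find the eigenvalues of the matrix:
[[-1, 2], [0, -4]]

Characteristic equation: det(A - λI) = 0
λ² - (trace)λ + (det) = 0
trace = -1 + -4 = -5, det = (-1)(-4) - (2)(0) = 4
λ² - (-5)λ + (4) = 0
λ = (-5 ± √((-5)² - 4·(4))) / 2 = (-5 ± √9) / 2
Solving: λ = -4, -1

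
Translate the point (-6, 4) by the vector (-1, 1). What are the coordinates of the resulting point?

Translation by (-1, 1) (homogeneous matrix [[1, 0, -1], [0, 1, 1], [0, 0, 1]]):
x' = -6 + -1 = -7
y' = 4 + 1 = 5
Result: (-7, 5)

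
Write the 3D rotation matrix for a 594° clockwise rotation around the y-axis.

Rotation matrix for clockwise 594° around y-axis:
A clockwise rotation by 594° is a counterclockwise rotation by -594°.
cos(-594°) = -0.5878, sin(-594°) = 0.8090
Result: [[-0.5878, 0, 0.8090], [0, 1, 0], [-0.8090, 0, -0.5878]]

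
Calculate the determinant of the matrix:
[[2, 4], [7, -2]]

For a 2×2 matrix [[a, b], [c, d]], det = ad - bc
det = (2)(-2) - (4)(7) = -4 - 28 = -32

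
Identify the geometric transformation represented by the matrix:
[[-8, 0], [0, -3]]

This matrix represents: non-uniform scaling by sx = -8, sy = -3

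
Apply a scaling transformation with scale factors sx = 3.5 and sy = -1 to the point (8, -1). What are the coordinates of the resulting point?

Scaling matrix:
[[3.50, 0], [0, -1]]
Result: (8 × 3.5, -1 × -1) = (28, 1)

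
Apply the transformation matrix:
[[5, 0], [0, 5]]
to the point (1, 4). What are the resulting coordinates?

Matrix multiplication:
[[5, 0], [0, 5]] × [1, 4]ᵀ
= [(5)(1) + (0)(4), (0)(1) + (5)(4)]ᵀ
= [5, 20]ᵀ
Result: (5, 20)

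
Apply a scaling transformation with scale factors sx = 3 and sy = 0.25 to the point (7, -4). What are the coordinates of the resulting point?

Scaling matrix:
[[3, 0], [0, 0.25]]
Result: (7 × 3, -4 × 0.25) = (21, -1)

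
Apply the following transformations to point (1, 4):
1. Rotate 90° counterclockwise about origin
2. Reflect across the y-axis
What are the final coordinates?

Step 1: Rotate 90° → (-4, 1)
Step 2: Reflect across y-axis → (4, 1)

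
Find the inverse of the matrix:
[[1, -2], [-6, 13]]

For [[a,b],[c,d]], inverse = (1/det)·[[d,-b],[-c,a]]
det = (1)(13) - (-2)(-6) = 13 - 12 = 1
Inverse = [[13, 2], [6, 1]]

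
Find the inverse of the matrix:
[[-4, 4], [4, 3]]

For [[a,b],[c,d]], inverse = (1/det)·[[d,-b],[-c,a]]
det = (-4)(3) - (4)(4) = -12 - 16 = -28
Inverse = (1/-28)·[[3, -4], [-4, -4]]
= [[-3/28, 1/7], [1/7, 1/7]]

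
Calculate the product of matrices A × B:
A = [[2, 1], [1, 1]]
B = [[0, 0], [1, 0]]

Matrix multiplication:
C[0][0] = 2×0 + 1×1 = 1
C[0][1] = 2×0 + 1×0 = 0
C[1][0] = 1×0 + 1×1 = 1
C[1][1] = 1×0 + 1×0 = 0
Result: [[1, 0], [1, 0]]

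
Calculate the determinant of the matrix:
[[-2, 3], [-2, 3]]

For a 2×2 matrix [[a, b], [c, d]], det = ad - bc
det = (-2)(3) - (3)(-2) = -6 - -6 = 0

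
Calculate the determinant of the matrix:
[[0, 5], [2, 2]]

For a 2×2 matrix [[a, b], [c, d]], det = ad - bc
det = (0)(2) - (5)(2) = 0 - 10 = -10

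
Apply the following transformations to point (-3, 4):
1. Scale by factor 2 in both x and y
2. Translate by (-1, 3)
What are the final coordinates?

Step 1: Scale (-3, 4) by 2 → (-6, 8)
Step 2: Translate by (-1, 3) → (-7, 11)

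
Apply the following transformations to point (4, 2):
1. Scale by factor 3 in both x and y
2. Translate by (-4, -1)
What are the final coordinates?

Step 1: Scale (4, 2) by 3 → (12, 6)
Step 2: Translate by (-4, -1) → (8, 5)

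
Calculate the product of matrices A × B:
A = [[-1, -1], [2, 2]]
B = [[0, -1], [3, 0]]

Matrix multiplication:
C[0][0] = -1×0 + -1×3 = -3
C[0][1] = -1×-1 + -1×0 = 1
C[1][0] = 2×0 + 2×3 = 6
C[1][1] = 2×-1 + 2×0 = -2
Result: [[-3, 1], [6, -2]]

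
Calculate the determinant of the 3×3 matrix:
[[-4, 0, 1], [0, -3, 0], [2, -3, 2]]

Expansion along first row:
det = -4·det([[-3,0],[-3,2]]) - 0·det([[0,0],[2,2]]) + 1·det([[0,-3],[2,-3]])
    = -4·(-3·2 - 0·-3) - 0·(0·2 - 0·2) + 1·(0·-3 - -3·2)
    = -4·-6 - 0·0 + 1·6
    = 24 + 0 + 6 = 30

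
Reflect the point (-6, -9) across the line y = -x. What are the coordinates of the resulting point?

Reflection across line y = -x: (-6, -9) → (9, 6)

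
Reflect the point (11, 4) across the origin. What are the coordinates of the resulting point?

Reflection across origin: (11, 4) → (-11, -4)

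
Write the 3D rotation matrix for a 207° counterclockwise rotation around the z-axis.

Rotation matrix for counterclockwise 207° around z-axis:
cos(207°) = -0.8910, sin(207°) = -0.4540
Result: [[-0.8910, 0.4540, 0], [-0.4540, -0.8910, 0], [0, 0, 1]]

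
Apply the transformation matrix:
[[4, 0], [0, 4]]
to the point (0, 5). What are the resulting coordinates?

Matrix multiplication:
[[4, 0], [0, 4]] × [0, 5]ᵀ
= [(4)(0) + (0)(5), (0)(0) + (4)(5)]ᵀ
= [0, 20]ᵀ
Result: (0, 20)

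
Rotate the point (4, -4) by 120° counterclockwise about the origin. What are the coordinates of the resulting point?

Rotation matrix for 120°: [[cos 120°, -sin 120°], [sin 120°, cos 120°]] ≈ [[-0.500000, -0.866025], [0.866025, -0.500000]]
[[-0.500000, -0.866025], [0.866025, -0.500000]] × [4, -4]ᵀ ≈ [1.4641, 5.4641]ᵀ
Result: (1.4641, 5.4641)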